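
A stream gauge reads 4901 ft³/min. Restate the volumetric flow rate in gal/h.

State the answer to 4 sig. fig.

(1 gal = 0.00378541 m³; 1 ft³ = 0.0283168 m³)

4901 ft³/min × 0.0283168 m³/ft³ ÷ 60 s/min = 2.31301 m³/s
2.31301 m³/s ÷ 0.00378541 m³/gal × 3600 s/h = 2.19972×10⁶ gal/h

2.200×10⁶ gal/h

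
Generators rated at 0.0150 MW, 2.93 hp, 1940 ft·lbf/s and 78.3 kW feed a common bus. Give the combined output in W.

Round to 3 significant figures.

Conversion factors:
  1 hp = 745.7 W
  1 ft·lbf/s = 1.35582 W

0.0150 MW × 1000000 = 15000 W
2.93 hp × 745.7 = 2184.9 W
1940 ft·lbf/s × 1.35582 = 2630.29 W
78.3 kW × 1000 = 78300 W
Sum: 15000 + 2184.9 + 2630.29 + 78300 = 98115.2 W

9.81×10⁴ W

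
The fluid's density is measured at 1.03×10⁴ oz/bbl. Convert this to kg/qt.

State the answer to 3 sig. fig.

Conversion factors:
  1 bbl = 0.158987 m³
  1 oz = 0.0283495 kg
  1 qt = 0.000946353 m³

1.03×10⁴ oz/bbl × 0.0283495 kg/oz ÷ 0.158987 m³/bbl = 1836.63 kg/m³
1836.63 kg/m³ × 0.000946353 m³/qt = 1.7381 kg/qt

1.74 kg/qt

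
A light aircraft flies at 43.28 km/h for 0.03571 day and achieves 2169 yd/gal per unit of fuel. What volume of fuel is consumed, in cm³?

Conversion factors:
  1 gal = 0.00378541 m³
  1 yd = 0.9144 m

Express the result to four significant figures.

7.080×10⁴ cm³

43.28 km/h → 12.0222 m/s
0.03571 day → 3085.34 s
d = v × t = 12.0222 × 3085.34 = 37092.6 m
2169 yd/gal → 523942 m/m³
V = d / (distance per unit fuel) = 37092.6 / 523942 = 0.0707952 m³
In cm³: 0.0707952 / 10⁻⁶ = 70795.2 cm³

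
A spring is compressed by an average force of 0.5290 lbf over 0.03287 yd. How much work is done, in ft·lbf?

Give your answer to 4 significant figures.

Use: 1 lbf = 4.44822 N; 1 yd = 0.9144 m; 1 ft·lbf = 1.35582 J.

0.05216 ft·lbf

0.5290 lbf × 4.44822 → 2.35311 N
0.03287 yd × 0.9144 → 0.0300563 m
W = F × d = 2.35311 N × 0.0300563 m = 0.0707258 J
0.0707258 J ÷ (1.35582 J/ft·lbf) = 0.0521646 ft·lbf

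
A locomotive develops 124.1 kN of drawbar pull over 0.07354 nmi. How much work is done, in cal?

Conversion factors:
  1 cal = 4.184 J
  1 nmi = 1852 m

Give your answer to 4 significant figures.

124.1 kN × 1000 = 124100 N
0.07354 nmi × 1852 = 136.196 m
W = F × d = 124100 N × 136.196 m = 1.69019×10⁷ J
1.69019×10⁷ J ÷ (4.184 J/cal) = 4.03965×10⁶ cal

4.040×10⁶ cal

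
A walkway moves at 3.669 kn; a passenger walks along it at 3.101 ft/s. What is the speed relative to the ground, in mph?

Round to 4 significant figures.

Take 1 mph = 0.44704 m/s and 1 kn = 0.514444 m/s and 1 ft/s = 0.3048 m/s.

3.669 kn × 0.514444 = 1.8875 m/s
3.101 ft/s × 0.3048 = 0.945185 m/s
Sum: 1.8875 + 0.945185 = 2.83268 m/s
In mph: 2.83268 / 0.44704 = 6.33652 mph

6.337 mph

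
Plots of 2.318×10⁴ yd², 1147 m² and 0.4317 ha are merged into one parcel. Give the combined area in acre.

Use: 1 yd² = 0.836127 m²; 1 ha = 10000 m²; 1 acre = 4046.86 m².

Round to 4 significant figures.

6.139 acre

2.318×10⁴ yd² × 0.836127 = 19381.4 m²
1147 m² (already m²)
0.4317 ha × 10000 = 4317 m²
Total: 19381.4 + 1147 + 4317 = 24845.4 m²
In acre: 24845.4 / 4046.86 = 6.13943 acre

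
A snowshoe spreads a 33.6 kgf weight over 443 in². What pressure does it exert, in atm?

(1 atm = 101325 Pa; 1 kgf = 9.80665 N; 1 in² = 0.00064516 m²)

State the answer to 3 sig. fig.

33.6 kgf × 9.80665 → 329.503 N
443 in² × 0.00064516 → 0.285806 m²
P = F / A = 329.503 N / 0.285806 m² = 1152.89 Pa
1152.89 Pa ÷ (101325 Pa/atm) = 0.0113781 atm

0.0114 atm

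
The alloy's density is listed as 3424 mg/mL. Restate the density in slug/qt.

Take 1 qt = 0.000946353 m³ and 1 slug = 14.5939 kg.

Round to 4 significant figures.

0.2220 slug/qt

3424 mg/mL × 10⁻⁶ kg/mg ÷ 10⁻⁶ m³/mL = 3424 kg/m³
3424 kg/m³ ÷ 14.5939 kg/slug × 0.000946353 m³/qt = 0.222032 slug/qt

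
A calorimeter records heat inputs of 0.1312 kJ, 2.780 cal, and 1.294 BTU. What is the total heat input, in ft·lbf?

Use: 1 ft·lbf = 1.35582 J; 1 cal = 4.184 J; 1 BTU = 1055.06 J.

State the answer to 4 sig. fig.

1112 ft·lbf

0.1312 kJ × 1000 = 131.2 J
2.780 cal × 4.184 = 11.6315 J
1.294 BTU × 1055.06 = 1365.25 J
Sum: 131.2 + 11.6315 + 1365.25 = 1508.08 J
In ft·lbf: 1508.08 / 1.35582 = 1112.3 ft·lbf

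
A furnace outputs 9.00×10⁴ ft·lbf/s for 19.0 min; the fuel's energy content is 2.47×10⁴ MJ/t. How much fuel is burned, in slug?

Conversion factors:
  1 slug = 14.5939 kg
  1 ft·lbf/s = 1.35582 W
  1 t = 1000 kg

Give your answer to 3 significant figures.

9.00×10⁴ ft·lbf/s → 122024 W
19.0 min → 1140 s
E = P × t = 122024 × 1140 = 1.39107×10⁸ J
2.47×10⁴ MJ/t → 2.47×10⁷ J/kg
m = E / e_s = 1.39107×10⁸ / 2.47×10⁷ = 5.63186 kg
In slug: 5.63186 / 14.5939 = 0.385905 slug

0.386 slug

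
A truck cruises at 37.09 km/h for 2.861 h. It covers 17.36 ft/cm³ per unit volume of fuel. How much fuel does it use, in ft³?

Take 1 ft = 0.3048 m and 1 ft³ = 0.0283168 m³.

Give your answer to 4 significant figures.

0.7082 ft³

37.09 km/h → 10.3028 m/s
2.861 h → 10299.6 s
d = v × t = 10.3028 × 10299.6 = 106115 m
17.36 ft/cm³ → 5.29133×10⁶ m/m³
V = d / (distance per unit fuel) = 106115 / 5.29133×10⁶ = 0.0200545 m³
In ft³: 0.0200545 / 0.0283168 = 0.708219 ft³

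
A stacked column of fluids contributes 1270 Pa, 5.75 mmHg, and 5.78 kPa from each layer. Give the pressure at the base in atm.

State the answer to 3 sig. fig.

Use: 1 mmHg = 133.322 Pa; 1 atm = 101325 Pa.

0.0771 atm

1270 Pa (already Pa)
5.75 mmHg × 133.322 = 766.602 Pa
5.78 kPa × 1000 = 5780 Pa
Total: 1270 + 766.602 + 5780 = 7816.6 Pa
In atm: 7816.6 / 101325 = 0.0771438 atm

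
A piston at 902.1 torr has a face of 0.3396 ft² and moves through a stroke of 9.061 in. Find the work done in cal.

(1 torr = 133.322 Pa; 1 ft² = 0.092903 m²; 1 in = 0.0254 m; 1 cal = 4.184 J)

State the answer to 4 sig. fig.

208.7 cal

902.1 torr → 120270 Pa
0.3396 ft² → 0.0315499 m²
F = P × A = 120270 × 0.0315499 = 3794.51 N
9.061 in → 0.230149 m
W = F × d = 3794.51 × 0.230149 = 873.303 J
In cal: 873.303 / 4.184 = 208.724 cal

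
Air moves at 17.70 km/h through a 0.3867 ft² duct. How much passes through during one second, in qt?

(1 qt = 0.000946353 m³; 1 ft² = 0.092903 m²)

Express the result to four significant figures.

17.70 km/h × (1/3.6) → 4.91667 m/s
0.3867 ft² × 0.092903 → 0.0359256 m²
V = v × A × t = 4.91667 m/s × 0.0359256 m² × 1 s = 0.176634 m³
0.176634 m³ ÷ (0.000946353 m³/qt) = 186.647 qt

186.6 qt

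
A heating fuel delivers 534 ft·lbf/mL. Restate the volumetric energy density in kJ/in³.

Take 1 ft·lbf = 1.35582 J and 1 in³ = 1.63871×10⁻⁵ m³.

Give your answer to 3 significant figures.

534 ft·lbf/mL × 1.35582 J/ft·lbf ÷ 10⁻⁶ m³/mL = 7.24008×10⁸ J/m³
7.24008×10⁸ J/m³ ÷ 1000 J/kJ × 1.63871×10⁻⁵ m³/in³ = 11.8644 kJ/in³

11.9 kJ/in³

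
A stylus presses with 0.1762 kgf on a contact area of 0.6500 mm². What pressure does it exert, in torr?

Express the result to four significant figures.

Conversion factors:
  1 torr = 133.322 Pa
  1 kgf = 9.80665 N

0.1762 kgf × 9.80665 → 1.72793 N
0.6500 mm² × 10⁻⁶ → 6.5×10⁻⁷ m²
P = F / A = 1.72793 N / 6.5×10⁻⁷ m² = 2.65835×10⁶ Pa
2.65835×10⁶ Pa ÷ (133.322 Pa/torr) = 19939.3 torr

1.994×10⁴ torr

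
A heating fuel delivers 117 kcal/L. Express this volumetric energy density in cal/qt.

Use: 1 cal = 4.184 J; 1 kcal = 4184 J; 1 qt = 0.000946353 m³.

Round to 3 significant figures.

1.11×10⁵ cal/qt

117 kcal/L × 4184 J/kcal ÷ 0.001 m³/L = 4.89528×10⁸ J/m³
4.89528×10⁸ J/m³ ÷ 4.184 J/cal × 0.000946353 m³/qt = 110723 cal/qt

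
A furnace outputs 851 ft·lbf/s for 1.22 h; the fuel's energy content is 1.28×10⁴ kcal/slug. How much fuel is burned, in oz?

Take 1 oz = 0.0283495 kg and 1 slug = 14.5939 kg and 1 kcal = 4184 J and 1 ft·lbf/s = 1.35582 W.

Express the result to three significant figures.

851 ft·lbf/s → 1153.8 W
1.22 h → 4392 s
E = P × t = 1153.8 × 4392 = 5.06749×10⁶ J
1.28×10⁴ kcal/slug → 3.6697×10⁶ J/kg
m = E / e_s = 5.06749×10⁶ / 3.6697×10⁶ = 1.3809 kg
In oz: 1.3809 / 0.0283495 = 48.7099 oz

48.7 oz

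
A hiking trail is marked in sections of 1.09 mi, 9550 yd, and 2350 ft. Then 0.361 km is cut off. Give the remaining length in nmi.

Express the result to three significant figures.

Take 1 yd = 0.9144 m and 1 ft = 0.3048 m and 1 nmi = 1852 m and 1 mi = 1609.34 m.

5.85 nmi

1.09 mi × 1609.34 → 1754.18 m
9550 yd × 0.9144 → 8732.52 m
2350 ft × 0.3048 → 716.28 m
0.361 km × 1000 → 361 m
Sum: 1754.18 + 8732.52 + 716.28 − 361 = 10842 m
In nmi: 10842 / 1852 = 5.85421 nmi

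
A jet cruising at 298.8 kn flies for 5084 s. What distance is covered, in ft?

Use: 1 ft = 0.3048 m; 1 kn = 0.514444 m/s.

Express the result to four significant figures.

2.564×10⁶ ft

298.8 kn × 0.514444 → 153.716 m/s
d = v × t = 153.716 m/s × 5084 s = 781492 m
781492 m ÷ (0.3048 m/ft) = 2.56395×10⁶ ft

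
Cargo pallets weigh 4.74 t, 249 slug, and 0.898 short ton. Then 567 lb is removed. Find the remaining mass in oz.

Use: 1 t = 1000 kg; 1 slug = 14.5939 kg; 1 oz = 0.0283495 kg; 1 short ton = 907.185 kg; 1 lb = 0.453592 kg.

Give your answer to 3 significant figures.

3.15×10⁵ oz

4.74 t × 1000 → 4740 kg
249 slug × 14.5939 → 3633.88 kg
0.898 short ton × 907.185 → 814.652 kg
567 lb × 0.453592 → 257.187 kg
Net: 4740 + 3633.88 + 814.652 − 257.187 = 8931.34 kg
In oz: 8931.34 / 0.0283495 = 315044 oz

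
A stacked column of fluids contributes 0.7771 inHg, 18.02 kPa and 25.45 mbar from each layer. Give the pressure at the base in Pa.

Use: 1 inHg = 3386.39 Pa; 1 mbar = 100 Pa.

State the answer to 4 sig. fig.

0.7771 inHg × 3386.39 → 2631.56 Pa
18.02 kPa × 1000 → 18020 Pa
25.45 mbar × 100 → 2545 Pa
Combined: 2631.56 + 18020 + 2545 = 23196.6 Pa

2.320×10⁴ Pa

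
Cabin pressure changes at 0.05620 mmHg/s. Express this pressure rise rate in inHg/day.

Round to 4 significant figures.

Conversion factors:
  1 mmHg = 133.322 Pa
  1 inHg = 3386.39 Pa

0.05620 mmHg/s × 133.322 Pa/mmHg = 7.4927 Pa/s
7.4927 Pa/s ÷ 3386.39 Pa/inHg × 86400 s/day = 191.168 inHg/day

191.2 inHg/day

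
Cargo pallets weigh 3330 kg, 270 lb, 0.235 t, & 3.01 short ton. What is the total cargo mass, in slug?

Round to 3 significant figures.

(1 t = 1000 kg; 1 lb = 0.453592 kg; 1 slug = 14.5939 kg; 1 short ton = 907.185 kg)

3330 kg (already kg)
270 lb × 0.453592 → 122.47 kg
0.235 t × 1000 → 235 kg
3.01 short ton × 907.185 → 2730.63 kg
Sum: 3330 + 122.47 + 235 + 2730.63 = 6418.1 kg
In slug: 6418.1 / 14.5939 = 439.78 slug

440 slug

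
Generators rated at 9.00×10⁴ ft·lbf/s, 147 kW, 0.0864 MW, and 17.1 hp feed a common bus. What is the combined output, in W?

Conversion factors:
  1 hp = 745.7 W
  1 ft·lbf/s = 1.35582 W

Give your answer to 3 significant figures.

3.68×10⁵ W

9.00×10⁴ ft·lbf/s × 1.35582 = 122024 W
147 kW × 1000 = 147000 W
0.0864 MW × 1000000 = 86400 W
17.1 hp × 745.7 = 12751.5 W
Combined: 122024 + 147000 + 86400 + 12751.5 = 368176 W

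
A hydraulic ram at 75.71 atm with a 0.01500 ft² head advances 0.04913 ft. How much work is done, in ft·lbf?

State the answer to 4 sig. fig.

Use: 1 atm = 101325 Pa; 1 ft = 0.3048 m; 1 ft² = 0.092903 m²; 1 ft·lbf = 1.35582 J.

75.71 atm → 7.67132×10⁶ Pa
0.01500 ft² → 0.00139354 m²
F = P × A = 7.67132×10⁶ × 0.00139354 = 10690.3 N
0.04913 ft → 0.0149748 m
W = F × d = 10690.3 × 0.0149748 = 160.085 J
In ft·lbf: 160.085 / 1.35582 = 118.072 ft·lbf

118.1 ft·lbf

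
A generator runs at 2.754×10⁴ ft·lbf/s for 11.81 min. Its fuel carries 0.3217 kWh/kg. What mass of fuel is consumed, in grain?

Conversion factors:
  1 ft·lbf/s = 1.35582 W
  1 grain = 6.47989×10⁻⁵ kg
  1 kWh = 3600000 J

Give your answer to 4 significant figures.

3.526×10⁵ grain

2.754×10⁴ ft·lbf/s → 37339.3 W
11.81 min → 708.6 s
E = P × t = 37339.3 × 708.6 = 2.64586×10⁷ J
0.3217 kWh/kg → 1.15812×10⁶ J/kg
m = E / e_s = 2.64586×10⁷ / 1.15812×10⁶ = 22.8462 kg
In grain: 22.8462 / 6.47989×10⁻⁵ = 352571 grain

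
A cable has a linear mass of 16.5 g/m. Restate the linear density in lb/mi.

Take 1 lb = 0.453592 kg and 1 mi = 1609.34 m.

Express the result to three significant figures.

58.5 lb/mi

16.5 g/m × 0.001 kg/g = 0.0165 kg/m
0.0165 kg/m ÷ 0.453592 kg/lb × 1609.34 m/mi = 58.5418 lb/mi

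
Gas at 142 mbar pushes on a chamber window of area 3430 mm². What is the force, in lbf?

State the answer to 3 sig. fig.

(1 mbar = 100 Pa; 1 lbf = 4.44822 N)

10.9 lbf

142 mbar × 100 → 14200 Pa
3430 mm² × 10⁻⁶ → 0.00343 m²
F = P × A = 14200 Pa × 0.00343 m² = 48.706 N
48.706 N ÷ (4.44822 N/lbf) = 10.9495 lbf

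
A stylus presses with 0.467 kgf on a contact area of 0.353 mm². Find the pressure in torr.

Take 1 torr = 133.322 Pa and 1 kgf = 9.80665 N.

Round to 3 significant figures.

9.73×10⁴ torr

0.467 kgf × 9.80665 = 4.57971 N
0.353 mm² × 10⁻⁶ = 3.53×10⁻⁷ m²
P = F / A = 4.57971 N / 3.53×10⁻⁷ m² = 1.29737×10⁷ Pa
1.29737×10⁷ Pa ÷ (133.322 Pa/torr) = 97311 torr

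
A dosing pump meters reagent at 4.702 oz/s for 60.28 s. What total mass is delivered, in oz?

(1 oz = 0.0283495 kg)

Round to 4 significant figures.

283.4 oz

4.702 oz/s → 0.133299 kg/s
m = ṁ × t = 0.133299 × 60.28 = 8.03526 kg
In oz: 8.03526 / 0.0283495 = 283.436 oz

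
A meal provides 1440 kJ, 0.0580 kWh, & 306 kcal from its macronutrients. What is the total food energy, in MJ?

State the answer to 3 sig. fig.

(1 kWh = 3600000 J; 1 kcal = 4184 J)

2.93 MJ

1440 kJ × 1000 = 1.44×10⁶ J
0.0580 kWh × 3600000 = 208800 J
306 kcal × 4184 = 1.2803×10⁶ J
Combined: 1.44×10⁶ + 208800 + 1.2803×10⁶ = 2.9291×10⁶ J
In MJ: 2.9291×10⁶ / 1000000 = 2.9291 MJ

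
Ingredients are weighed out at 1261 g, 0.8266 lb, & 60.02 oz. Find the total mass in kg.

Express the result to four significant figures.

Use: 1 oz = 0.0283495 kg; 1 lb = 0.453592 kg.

1261 g × 0.001 → 1.261 kg
0.8266 lb × 0.453592 → 0.374939 kg
60.02 oz × 0.0283495 → 1.70154 kg
Combined: 1.261 + 0.374939 + 1.70154 = 3.33748 kg

3.337 kg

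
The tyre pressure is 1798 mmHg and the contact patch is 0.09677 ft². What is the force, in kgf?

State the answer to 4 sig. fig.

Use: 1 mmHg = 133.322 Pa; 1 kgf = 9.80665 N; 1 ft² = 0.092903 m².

1798 mmHg × 133.322 → 239713 Pa
0.09677 ft² × 0.092903 → 0.00899022 m²
F = P × A = 239713 Pa × 0.00899022 m² = 2155.07 N
2155.07 N ÷ (9.80665 N/kgf) = 219.756 kgf

219.8 kgf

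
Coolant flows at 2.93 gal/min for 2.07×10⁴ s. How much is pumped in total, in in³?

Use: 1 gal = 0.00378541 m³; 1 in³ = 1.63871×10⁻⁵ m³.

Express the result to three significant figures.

2.93 gal/min → 1.84854×10⁻⁴ m³/s
V = Q × t = 1.84854×10⁻⁴ × 20700 = 3.82648 m³
In in³: 3.82648 / 1.63871×10⁻⁵ = 233506 in³

2.34×10⁵ in³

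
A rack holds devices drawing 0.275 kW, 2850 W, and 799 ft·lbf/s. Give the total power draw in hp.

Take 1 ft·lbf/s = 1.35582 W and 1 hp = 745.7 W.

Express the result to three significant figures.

5.64 hp

0.275 kW × 1000 → 275 W
2850 W (already W)
799 ft·lbf/s × 1.35582 → 1083.3 W
Combined: 275 + 2850 + 1083.3 = 4208.3 W
In hp: 4208.3 / 745.7 = 5.64342 hp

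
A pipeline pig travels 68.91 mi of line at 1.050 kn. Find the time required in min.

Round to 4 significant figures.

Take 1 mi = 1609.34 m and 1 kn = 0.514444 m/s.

68.91 mi × 1609.34 → 110900 m
1.050 kn × 0.514444 → 0.540166 m/s
t = d / v = 110900 m / 0.540166 m/s = 205307 s
205307 s ÷ (60 s/min) = 3421.78 min

3422 min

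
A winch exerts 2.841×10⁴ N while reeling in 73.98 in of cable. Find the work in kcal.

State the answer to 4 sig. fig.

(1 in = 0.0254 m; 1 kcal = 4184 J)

73.98 in × 0.0254 = 1.87909 m
W = F × d = 28410 N × 1.87909 m = 53384.9 J
53384.9 J ÷ (4184 J/kcal) = 12.7593 kcal

12.76 kcal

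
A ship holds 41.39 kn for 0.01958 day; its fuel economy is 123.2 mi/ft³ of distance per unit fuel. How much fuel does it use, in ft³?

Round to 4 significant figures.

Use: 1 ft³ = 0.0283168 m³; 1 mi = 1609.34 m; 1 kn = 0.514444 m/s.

41.39 kn → 21.2928 m/s
0.01958 day → 1691.71 s
d = v × t = 21.2928 × 1691.71 = 36021.2 m
123.2 mi/ft³ → 7.00187×10⁶ m/m³
V = d / (distance per unit fuel) = 36021.2 / 7.00187×10⁶ = 0.00514451 m³
In ft³: 0.00514451 / 0.0283168 = 0.181677 ft³

0.1817 ft³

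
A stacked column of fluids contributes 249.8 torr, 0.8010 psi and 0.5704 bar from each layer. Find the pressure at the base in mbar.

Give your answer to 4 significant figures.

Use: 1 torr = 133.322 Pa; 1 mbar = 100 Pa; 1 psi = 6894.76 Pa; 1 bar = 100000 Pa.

958.7 mbar

249.8 torr × 133.322 = 33303.8 Pa
0.8010 psi × 6894.76 = 5522.7 Pa
0.5704 bar × 100000 = 57040 Pa
Sum: 33303.8 + 5522.7 + 57040 = 95866.5 Pa
In mbar: 95866.5 / 100 = 958.665 mbar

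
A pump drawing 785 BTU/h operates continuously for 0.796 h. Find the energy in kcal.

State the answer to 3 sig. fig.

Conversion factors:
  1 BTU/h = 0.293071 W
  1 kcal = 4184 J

158 kcal

785 BTU/h × 0.293071 = 230.061 W
0.796 h × 3600 = 2865.6 s
E = P × t = 230.061 W × 2865.6 s = 659263 J
659263 J ÷ (4184 J/kcal) = 157.568 kcal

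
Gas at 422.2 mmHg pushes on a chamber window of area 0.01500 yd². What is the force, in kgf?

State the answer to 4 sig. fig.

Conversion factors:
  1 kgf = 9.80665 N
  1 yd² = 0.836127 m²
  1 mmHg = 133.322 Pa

422.2 mmHg × 133.322 → 56288.5 Pa
0.01500 yd² × 0.836127 → 0.0125419 m²
F = P × A = 56288.5 Pa × 0.0125419 m² = 705.965 N
705.965 N ÷ (9.80665 N/kgf) = 71.9884 kgf

71.99 kgf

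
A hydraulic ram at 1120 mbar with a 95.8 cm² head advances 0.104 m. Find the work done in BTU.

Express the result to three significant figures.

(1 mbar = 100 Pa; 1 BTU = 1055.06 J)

1120 mbar → 112000 Pa
95.8 cm² → 0.00958 m²
F = P × A = 112000 × 0.00958 = 1072.96 N
W = F × d = 1072.96 × 0.104 = 111.588 J
In BTU: 111.588 / 1055.06 = 0.105765 BTU

0.106 BTU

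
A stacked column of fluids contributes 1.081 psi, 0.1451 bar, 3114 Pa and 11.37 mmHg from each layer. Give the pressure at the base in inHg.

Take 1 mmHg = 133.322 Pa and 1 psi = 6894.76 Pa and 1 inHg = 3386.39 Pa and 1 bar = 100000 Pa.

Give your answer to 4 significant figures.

7.853 inHg

1.081 psi × 6894.76 → 7453.24 Pa
0.1451 bar × 100000 → 14510 Pa
3114 Pa (already Pa)
11.37 mmHg × 133.322 → 1515.87 Pa
Total: 7453.24 + 14510 + 3114 + 1515.87 = 26593.1 Pa
In inHg: 26593.1 / 3386.39 = 7.85293 inHg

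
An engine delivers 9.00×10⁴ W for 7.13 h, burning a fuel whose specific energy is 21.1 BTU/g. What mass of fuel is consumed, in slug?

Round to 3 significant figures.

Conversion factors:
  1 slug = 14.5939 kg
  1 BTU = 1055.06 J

7.13 h → 25668 s
E = P × t = 90000 × 25668 = 2.31012×10⁹ J
21.1 BTU/g → 2.22618×10⁷ J/kg
m = E / e_s = 2.31012×10⁹ / 2.22618×10⁷ = 103.771 kg
In slug: 103.771 / 14.5939 = 7.11057 slug

7.11 slug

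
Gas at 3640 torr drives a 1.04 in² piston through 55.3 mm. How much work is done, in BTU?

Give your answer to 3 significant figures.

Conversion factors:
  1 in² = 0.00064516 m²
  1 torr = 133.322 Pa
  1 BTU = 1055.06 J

0.0171 BTU

3640 torr → 485292 Pa
1.04 in² → 6.70966×10⁻⁴ m²
F = P × A = 485292 × 6.70966×10⁻⁴ = 325.614 N
55.3 mm → 0.0553 m
W = F × d = 325.614 × 0.0553 = 18.0065 J
In BTU: 18.0065 / 1055.06 = 0.0170668 BTU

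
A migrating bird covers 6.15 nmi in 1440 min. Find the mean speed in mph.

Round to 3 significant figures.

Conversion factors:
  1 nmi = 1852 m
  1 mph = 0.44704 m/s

0.295 mph

6.15 nmi × 1852 → 11389.8 m
1440 min × 60 → 86400 s
v = d / t = 11389.8 m / 86400 s = 0.131826 m/s
0.131826 m/s ÷ (0.44704 m/s/mph) = 0.294886 mph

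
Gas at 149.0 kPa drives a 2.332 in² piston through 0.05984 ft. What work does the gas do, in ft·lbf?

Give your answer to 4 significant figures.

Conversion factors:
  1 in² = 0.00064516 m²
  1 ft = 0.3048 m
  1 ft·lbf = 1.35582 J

3.016 ft·lbf

149.0 kPa → 149000 Pa
2.332 in² → 0.00150451 m²
F = P × A = 149000 × 0.00150451 = 224.172 N
0.05984 ft → 0.0182392 m
W = F × d = 224.172 × 0.0182392 = 4.08872 J
In ft·lbf: 4.08872 / 1.35582 = 3.01568 ft·lbf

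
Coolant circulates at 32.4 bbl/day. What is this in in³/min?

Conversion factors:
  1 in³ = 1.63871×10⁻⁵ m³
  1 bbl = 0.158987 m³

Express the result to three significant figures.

218 in³/min

32.4 bbl/day × 0.158987 m³/bbl ÷ 86400 s/day = 5.96201×10⁻⁵ m³/s
5.96201×10⁻⁵ m³/s ÷ 1.63871×10⁻⁵ m³/in³ × 60 s/min = 218.294 in³/min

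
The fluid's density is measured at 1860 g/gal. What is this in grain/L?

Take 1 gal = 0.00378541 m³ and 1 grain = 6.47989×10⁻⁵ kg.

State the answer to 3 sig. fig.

7580 grain/L

1860 g/gal × 0.001 kg/g ÷ 0.00378541 m³/gal = 491.36 kg/m³
491.36 kg/m³ ÷ 6.47989×10⁻⁵ kg/grain × 0.001 m³/L = 7582.84 grain/L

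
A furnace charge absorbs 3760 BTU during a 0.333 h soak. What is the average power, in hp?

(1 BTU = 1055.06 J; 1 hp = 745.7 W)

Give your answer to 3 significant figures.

4.44 hp

3760 BTU × 1055.06 = 3.96703×10⁶ J
0.333 h × 3600 = 1198.8 s
P = E / t = 3.96703×10⁶ J / 1198.8 s = 3309.17 W
3309.17 W ÷ (745.7 W/hp) = 4.43767 hp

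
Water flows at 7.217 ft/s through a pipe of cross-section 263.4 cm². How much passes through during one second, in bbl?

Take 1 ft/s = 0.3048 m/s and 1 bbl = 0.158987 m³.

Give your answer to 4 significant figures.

7.217 ft/s × 0.3048 → 2.19974 m/s
263.4 cm² × 0.0001 → 0.02634 m²
V = v × A × t = 2.19974 m/s × 0.02634 m² × 1 s = 0.0579412 m³
0.0579412 m³ ÷ (0.158987 m³/bbl) = 0.36444 bbl

0.3644 bbl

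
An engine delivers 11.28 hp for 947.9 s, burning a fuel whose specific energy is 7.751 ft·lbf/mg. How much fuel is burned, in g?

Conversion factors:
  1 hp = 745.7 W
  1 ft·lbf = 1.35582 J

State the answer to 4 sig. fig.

11.28 hp → 8411.5 W
E = P × t = 8411.5 × 947.9 = 7.97326×10⁶ J
7.751 ft·lbf/mg → 1.0509×10⁷ J/kg
m = E / e_s = 7.97326×10⁶ / 1.0509×10⁷ = 0.758708 kg
In g: 0.758708 / 0.001 = 758.708 g

758.7 g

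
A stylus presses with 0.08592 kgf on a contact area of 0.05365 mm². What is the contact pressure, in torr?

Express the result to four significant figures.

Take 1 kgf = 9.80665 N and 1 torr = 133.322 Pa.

1.178×10⁵ torr

0.08592 kgf × 9.80665 = 0.842587 N
0.05365 mm² × 10⁻⁶ = 5.365×10⁻⁸ m²
P = F / A = 0.842587 N / 5.365×10⁻⁸ m² = 1.57053×10⁷ Pa
1.57053×10⁷ Pa ÷ (133.322 Pa/torr) = 117800 torr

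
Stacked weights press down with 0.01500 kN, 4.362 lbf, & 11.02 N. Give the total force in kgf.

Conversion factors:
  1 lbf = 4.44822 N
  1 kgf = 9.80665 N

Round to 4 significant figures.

0.01500 kN × 1000 = 15 N
4.362 lbf × 4.44822 = 19.4031 N
11.02 N (already N)
Combined: 15 + 19.4031 + 11.02 = 45.4231 N
In kgf: 45.4231 / 9.80665 = 4.63187 kgf

4.632 kgf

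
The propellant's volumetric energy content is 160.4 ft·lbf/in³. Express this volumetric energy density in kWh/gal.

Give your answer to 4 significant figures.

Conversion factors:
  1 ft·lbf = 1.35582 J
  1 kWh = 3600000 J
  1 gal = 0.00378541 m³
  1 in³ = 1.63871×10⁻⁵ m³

160.4 ft·lbf/in³ × 1.35582 J/ft·lbf ÷ 1.63871×10⁻⁵ m³/in³ = 1.3271×10⁷ J/m³
1.3271×10⁷ J/m³ ÷ 3600000 J/kWh × 0.00378541 m³/gal = 0.0139545 kWh/gal

0.01395 kWh/gal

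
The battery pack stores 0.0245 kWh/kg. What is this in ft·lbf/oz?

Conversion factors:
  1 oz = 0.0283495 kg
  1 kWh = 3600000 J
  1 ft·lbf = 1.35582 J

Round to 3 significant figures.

1840 ft·lbf/oz

0.0245 kWh/kg × 3600000 J/kWh = 88200 J/kg
88200 J/kg ÷ 1.35582 J/ft·lbf × 0.0283495 kg/oz = 1844.22 ft·lbf/oz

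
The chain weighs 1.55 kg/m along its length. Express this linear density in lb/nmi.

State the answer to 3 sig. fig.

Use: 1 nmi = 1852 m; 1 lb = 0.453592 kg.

1.55 kg/m is already 1.55 kg/m
1.55 kg/m ÷ 0.453592 kg/lb × 1852 m/nmi = 6328.59 lb/nmi

6330 lb/nmi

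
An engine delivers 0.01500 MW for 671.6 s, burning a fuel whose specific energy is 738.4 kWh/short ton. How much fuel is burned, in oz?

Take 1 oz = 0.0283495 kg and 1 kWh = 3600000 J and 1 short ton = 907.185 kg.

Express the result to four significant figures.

0.01500 MW → 15000 W
E = P × t = 15000 × 671.6 = 1.0074×10⁷ J
738.4 kWh/short ton → 2.93021×10⁶ J/kg
m = E / e_s = 1.0074×10⁷ / 2.93021×10⁶ = 3.43798 kg
In oz: 3.43798 / 0.0283495 = 121.271 oz

121.3 oz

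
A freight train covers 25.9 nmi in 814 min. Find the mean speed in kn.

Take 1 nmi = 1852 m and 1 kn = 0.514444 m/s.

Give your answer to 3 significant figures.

25.9 nmi × 1852 = 47966.8 m
814 min × 60 = 48840 s
v = d / t = 47966.8 m / 48840 s = 0.982121 m/s
0.982121 m/s ÷ (0.514444 m/s/kn) = 1.90909 kn

1.91 kn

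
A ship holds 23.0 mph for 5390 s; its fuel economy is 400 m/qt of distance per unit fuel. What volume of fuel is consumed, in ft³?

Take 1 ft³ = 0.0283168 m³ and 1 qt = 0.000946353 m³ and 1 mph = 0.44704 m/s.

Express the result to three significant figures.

23.0 mph → 10.2819 m/s
d = v × t = 10.2819 × 5390 = 55419.4 m
400 m/qt → 422675 m/m³
V = d / (distance per unit fuel) = 55419.4 / 422675 = 0.131116 m³
In ft³: 0.131116 / 0.0283168 = 4.63033 ft³

4.63 ft³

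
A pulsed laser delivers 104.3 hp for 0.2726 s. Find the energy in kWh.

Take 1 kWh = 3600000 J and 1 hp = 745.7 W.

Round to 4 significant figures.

0.005889 kWh

104.3 hp × 745.7 → 77776.5 W
E = P × t = 77776.5 W × 0.2726 s = 21201.9 J
21201.9 J ÷ (3600000 J/kWh) = 0.00588942 kWh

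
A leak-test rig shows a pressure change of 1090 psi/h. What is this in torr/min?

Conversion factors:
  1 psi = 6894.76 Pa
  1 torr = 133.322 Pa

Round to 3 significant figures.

1090 psi/h × 6894.76 Pa/psi ÷ 3600 s/h = 2087.58 Pa/s
2087.58 Pa/s ÷ 133.322 Pa/torr × 60 s/min = 939.491 torr/min

939 torr/min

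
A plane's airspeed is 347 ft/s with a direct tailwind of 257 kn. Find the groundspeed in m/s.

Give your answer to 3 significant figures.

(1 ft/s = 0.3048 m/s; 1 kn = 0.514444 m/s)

347 ft/s × 0.3048 → 105.766 m/s
257 kn × 0.514444 → 132.212 m/s
Combined: 105.766 + 132.212 = 237.978 m/s

238 m/s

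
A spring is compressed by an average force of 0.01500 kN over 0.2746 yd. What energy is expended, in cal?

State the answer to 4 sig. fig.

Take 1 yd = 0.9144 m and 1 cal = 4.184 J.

0.01500 kN × 1000 → 15 N
0.2746 yd × 0.9144 → 0.251094 m
W = F × d = 15 N × 0.251094 m = 3.76641 J
3.76641 J ÷ (4.184 J/cal) = 0.900194 cal

0.9002 cal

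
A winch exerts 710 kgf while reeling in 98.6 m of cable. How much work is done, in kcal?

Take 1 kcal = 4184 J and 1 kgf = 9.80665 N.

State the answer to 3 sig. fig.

164 kcal

710 kgf × 9.80665 → 6962.72 N
W = F × d = 6962.72 N × 98.6 m = 686524 J
686524 J ÷ (4184 J/kcal) = 164.083 kcal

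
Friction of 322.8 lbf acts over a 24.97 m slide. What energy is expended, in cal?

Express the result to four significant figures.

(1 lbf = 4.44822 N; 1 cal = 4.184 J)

8569 cal

322.8 lbf × 4.44822 → 1435.89 N
W = F × d = 1435.89 N × 24.97 m = 35854.2 J
35854.2 J ÷ (4.184 J/cal) = 8569.36 cal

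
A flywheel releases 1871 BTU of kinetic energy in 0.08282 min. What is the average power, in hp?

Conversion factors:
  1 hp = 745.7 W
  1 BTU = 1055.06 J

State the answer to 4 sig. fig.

1871 BTU × 1055.06 → 1.97402×10⁶ J
0.08282 min × 60 → 4.9692 s
P = E / t = 1.97402×10⁶ J / 4.9692 s = 397251 W
397251 W ÷ (745.7 W/hp) = 532.722 hp

532.7 hp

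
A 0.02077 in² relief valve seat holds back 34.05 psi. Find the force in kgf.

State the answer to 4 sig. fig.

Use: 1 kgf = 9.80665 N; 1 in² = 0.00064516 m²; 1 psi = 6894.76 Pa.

0.3208 kgf

34.05 psi × 6894.76 = 234767 Pa
0.02077 in² × 0.00064516 = 1.34×10⁻⁵ m²
F = P × A = 234767 Pa × 1.34×10⁻⁵ m² = 3.14588 N
3.14588 N ÷ (9.80665 N/kgf) = 0.32079 kgf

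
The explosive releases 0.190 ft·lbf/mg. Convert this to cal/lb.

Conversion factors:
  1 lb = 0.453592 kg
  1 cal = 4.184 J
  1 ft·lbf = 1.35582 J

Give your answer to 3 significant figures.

0.190 ft·lbf/mg × 1.35582 J/ft·lbf ÷ 10⁻⁶ kg/mg = 257606 J/kg
257606 J/kg ÷ 4.184 J/cal × 0.453592 kg/lb = 27927.3 cal/lb

2.79×10⁴ cal/lb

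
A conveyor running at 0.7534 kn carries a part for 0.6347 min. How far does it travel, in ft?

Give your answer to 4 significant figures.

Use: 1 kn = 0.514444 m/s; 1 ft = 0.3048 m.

48.42 ft

0.7534 kn × 0.514444 → 0.387582 m/s
0.6347 min × 60 → 38.082 s
d = v × t = 0.387582 m/s × 38.082 s = 14.7599 m
14.7599 m ÷ (0.3048 m/ft) = 48.4249 ft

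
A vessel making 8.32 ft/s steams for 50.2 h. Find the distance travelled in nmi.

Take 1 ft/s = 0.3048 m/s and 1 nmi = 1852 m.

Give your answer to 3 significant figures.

247 nmi

8.32 ft/s × 0.3048 → 2.53594 m/s
50.2 h × 3600 → 180720 s
d = v × t = 2.53594 m/s × 180720 s = 458295 m
458295 m ÷ (1852 m/nmi) = 247.46 nmi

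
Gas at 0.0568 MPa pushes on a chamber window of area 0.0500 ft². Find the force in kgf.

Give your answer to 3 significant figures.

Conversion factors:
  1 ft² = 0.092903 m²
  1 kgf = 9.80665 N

0.0568 MPa × 1000000 → 56800 Pa
0.0500 ft² × 0.092903 → 0.00464515 m²
F = P × A = 56800 Pa × 0.00464515 m² = 263.845 N
263.845 N ÷ (9.80665 N/kgf) = 26.9047 kgf

26.9 kgf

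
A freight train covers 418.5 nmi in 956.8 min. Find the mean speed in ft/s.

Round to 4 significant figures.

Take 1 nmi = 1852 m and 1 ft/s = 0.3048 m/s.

418.5 nmi × 1852 = 775062 m
956.8 min × 60 = 57408 s
v = d / t = 775062 m / 57408 s = 13.5009 m/s
13.5009 m/s ÷ (0.3048 m/s/ft/s) = 44.2943 ft/s

44.29 ft/s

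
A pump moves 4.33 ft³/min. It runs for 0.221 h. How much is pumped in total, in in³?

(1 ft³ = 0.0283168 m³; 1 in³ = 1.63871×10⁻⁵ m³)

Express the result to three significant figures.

9.92×10⁴ in³

4.33 ft³/min → 0.00204353 m³/s
0.221 h → 795.6 s
V = Q × t = 0.00204353 × 795.6 = 1.62583 m³
In in³: 1.62583 / 1.63871×10⁻⁵ = 99214 in³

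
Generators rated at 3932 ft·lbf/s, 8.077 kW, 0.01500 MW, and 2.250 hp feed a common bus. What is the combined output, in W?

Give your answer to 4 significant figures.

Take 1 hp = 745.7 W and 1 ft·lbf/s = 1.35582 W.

3.009×10⁴ W

3932 ft·lbf/s × 1.35582 → 5331.08 W
8.077 kW × 1000 → 8077 W
0.01500 MW × 1000000 → 15000 W
2.250 hp × 745.7 → 1677.82 W
Sum: 5331.08 + 8077 + 15000 + 1677.82 = 30085.9 W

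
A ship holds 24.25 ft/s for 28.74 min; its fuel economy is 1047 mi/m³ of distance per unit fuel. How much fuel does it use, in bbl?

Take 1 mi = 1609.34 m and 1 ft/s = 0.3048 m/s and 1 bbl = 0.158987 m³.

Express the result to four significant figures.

0.04758 bbl

24.25 ft/s → 7.3914 m/s
28.74 min → 1724.4 s
d = v × t = 7.3914 × 1724.4 = 12745.7 m
1047 mi/m³ → 1.68498×10⁶ m/m³
V = d / (distance per unit fuel) = 12745.7 / 1.68498×10⁶ = 0.0075643 m³
In bbl: 0.0075643 / 0.158987 = 0.0475781 bbl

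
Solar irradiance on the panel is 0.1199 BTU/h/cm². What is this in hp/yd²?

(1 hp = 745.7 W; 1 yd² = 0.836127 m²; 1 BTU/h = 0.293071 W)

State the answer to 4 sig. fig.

0.3940 hp/yd²

0.1199 BTU/h/cm² × 0.293071 W/BTU/h ÷ 0.0001 m²/cm² = 351.392 W/m²
351.392 W/m² ÷ 745.7 W/hp × 0.836127 m²/yd² = 0.394003 hp/yd²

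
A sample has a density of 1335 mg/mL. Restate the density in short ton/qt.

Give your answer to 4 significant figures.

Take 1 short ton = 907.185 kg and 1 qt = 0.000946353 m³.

0.001393 short ton/qt

1335 mg/mL × 10⁻⁶ kg/mg ÷ 10⁻⁶ m³/mL = 1335 kg/m³
1335 kg/m³ ÷ 907.185 kg/short ton × 0.000946353 m³/qt = 0.00139264 short ton/qt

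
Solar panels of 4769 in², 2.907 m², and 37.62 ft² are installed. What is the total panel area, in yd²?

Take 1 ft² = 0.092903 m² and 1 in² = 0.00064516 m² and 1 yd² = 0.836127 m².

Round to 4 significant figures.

4769 in² × 0.00064516 = 3.07677 m²
2.907 m² (already m²)
37.62 ft² × 0.092903 = 3.49501 m²
Sum: 3.07677 + 2.907 + 3.49501 = 9.47878 m²
In yd²: 9.47878 / 0.836127 = 11.3365 yd²

11.34 yd²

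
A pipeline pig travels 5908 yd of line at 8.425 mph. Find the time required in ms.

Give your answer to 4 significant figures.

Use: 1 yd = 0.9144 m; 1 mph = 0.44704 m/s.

1.434×10⁶ ms

5908 yd × 0.9144 → 5402.28 m
8.425 mph × 0.44704 → 3.76631 m/s
t = d / v = 5402.28 m / 3.76631 m/s = 1434.37 s
1434.37 s ÷ (0.001 s/ms) = 1.43437×10⁶ ms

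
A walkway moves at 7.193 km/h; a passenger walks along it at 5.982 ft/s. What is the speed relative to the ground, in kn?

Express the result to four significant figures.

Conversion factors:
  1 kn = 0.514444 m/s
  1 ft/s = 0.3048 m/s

7.193 km/h × (1/3.6) → 1.99806 m/s
5.982 ft/s × 0.3048 → 1.82331 m/s
Total: 1.99806 + 1.82331 = 3.82137 m/s
In kn: 3.82137 / 0.514444 = 7.42816 kn

7.428 kn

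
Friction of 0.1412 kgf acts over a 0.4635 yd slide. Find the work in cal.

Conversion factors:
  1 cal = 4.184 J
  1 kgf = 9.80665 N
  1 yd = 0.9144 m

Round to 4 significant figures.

0.1412 kgf × 9.80665 = 1.3847 N
0.4635 yd × 0.9144 = 0.423824 m
W = F × d = 1.3847 N × 0.423824 m = 0.586869 J
0.586869 J ÷ (4.184 J/cal) = 0.140265 cal

0.1403 cal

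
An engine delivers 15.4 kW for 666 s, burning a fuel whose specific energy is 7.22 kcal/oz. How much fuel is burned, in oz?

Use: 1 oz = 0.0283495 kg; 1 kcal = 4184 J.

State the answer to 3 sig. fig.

15.4 kW → 15400 W
E = P × t = 15400 × 666 = 1.02564×10⁷ J
7.22 kcal/oz → 1.06557×10⁶ J/kg
m = E / e_s = 1.02564×10⁷ / 1.06557×10⁶ = 9.62527 kg
In oz: 9.62527 / 0.0283495 = 339.522 oz

340 oz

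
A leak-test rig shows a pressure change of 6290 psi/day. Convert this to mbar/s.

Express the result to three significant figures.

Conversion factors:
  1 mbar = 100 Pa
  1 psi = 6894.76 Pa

6290 psi/day × 6894.76 Pa/psi ÷ 86400 s/day = 501.945 Pa/s
501.945 Pa/s ÷ 100 Pa/mbar = 5.01945 mbar/s

5.02 mbar/s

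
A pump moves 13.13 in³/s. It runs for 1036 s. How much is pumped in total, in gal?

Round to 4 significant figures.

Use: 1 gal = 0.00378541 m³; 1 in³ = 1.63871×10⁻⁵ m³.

58.89 gal

13.13 in³/s → 2.15163×10⁻⁴ m³/s
V = Q × t = 2.15163×10⁻⁴ × 1036 = 0.222909 m³
In gal: 0.222909 / 0.00378541 = 58.8864 gal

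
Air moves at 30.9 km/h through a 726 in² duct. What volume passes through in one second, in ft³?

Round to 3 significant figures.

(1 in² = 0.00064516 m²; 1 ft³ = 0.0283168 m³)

30.9 km/h × (1/3.6) → 8.58333 m/s
726 in² × 0.00064516 → 0.468386 m²
V = v × A × t = 8.58333 m/s × 0.468386 m² × 1 s = 4.02031 m³
4.02031 m³ ÷ (0.0283168 m³/ft³) = 141.976 ft³

142 ft³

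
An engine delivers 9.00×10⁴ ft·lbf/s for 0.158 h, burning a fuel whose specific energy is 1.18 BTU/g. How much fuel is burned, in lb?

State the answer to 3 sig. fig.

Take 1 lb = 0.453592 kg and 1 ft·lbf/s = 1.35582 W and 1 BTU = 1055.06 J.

123 lb

9.00×10⁴ ft·lbf/s → 122024 W
0.158 h → 568.8 s
E = P × t = 122024 × 568.8 = 6.94073×10⁷ J
1.18 BTU/g → 1.24497×10⁶ J/kg
m = E / e_s = 6.94073×10⁷ / 1.24497×10⁶ = 55.7502 kg
In lb: 55.7502 / 0.453592 = 122.908 lb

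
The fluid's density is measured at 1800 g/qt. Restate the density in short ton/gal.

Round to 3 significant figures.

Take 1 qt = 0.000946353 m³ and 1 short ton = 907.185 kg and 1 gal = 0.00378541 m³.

1800 g/qt × 0.001 kg/g ÷ 0.000946353 m³/qt = 1902.04 kg/m³
1902.04 kg/m³ ÷ 907.185 kg/short ton × 0.00378541 m³/gal = 0.00793664 short ton/gal

0.00794 short ton/gal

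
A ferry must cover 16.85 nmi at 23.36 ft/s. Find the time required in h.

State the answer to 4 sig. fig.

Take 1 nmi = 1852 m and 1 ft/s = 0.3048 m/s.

16.85 nmi × 1852 = 31206.2 m
23.36 ft/s × 0.3048 = 7.12013 m/s
t = d / v = 31206.2 m / 7.12013 m/s = 4382.81 s
4382.81 s ÷ (3600 s/h) = 1.21745 h

1.217 h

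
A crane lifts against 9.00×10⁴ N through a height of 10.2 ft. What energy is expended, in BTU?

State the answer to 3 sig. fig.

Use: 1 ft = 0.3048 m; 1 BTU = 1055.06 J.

10.2 ft × 0.3048 → 3.10896 m
W = F × d = 90000 N × 3.10896 m = 279806 J
279806 J ÷ (1055.06 J/BTU) = 265.204 BTU

265 BTU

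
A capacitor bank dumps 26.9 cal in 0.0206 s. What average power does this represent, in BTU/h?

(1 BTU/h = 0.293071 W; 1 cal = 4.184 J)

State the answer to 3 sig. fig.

1.86×10⁴ BTU/h

26.9 cal × 4.184 = 112.55 J
P = E / t = 112.55 J / 0.0206 s = 5463.59 W
5463.59 W ÷ (0.293071 W/BTU/h) = 18642.5 BTU/h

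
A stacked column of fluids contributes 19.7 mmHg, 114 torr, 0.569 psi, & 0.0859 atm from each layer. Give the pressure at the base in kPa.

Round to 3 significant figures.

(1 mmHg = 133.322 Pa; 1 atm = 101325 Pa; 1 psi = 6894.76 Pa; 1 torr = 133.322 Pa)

30.5 kPa

19.7 mmHg × 133.322 = 2626.44 Pa
114 torr × 133.322 = 15198.7 Pa
0.569 psi × 6894.76 = 3923.12 Pa
0.0859 atm × 101325 = 8703.82 Pa
Sum: 2626.44 + 15198.7 + 3923.12 + 8703.82 = 30452.1 Pa
In kPa: 30452.1 / 1000 = 30.4521 kPa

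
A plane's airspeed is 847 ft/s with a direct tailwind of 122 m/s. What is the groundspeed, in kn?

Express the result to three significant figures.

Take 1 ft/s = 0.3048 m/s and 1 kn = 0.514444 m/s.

739 kn

847 ft/s × 0.3048 → 258.166 m/s
122 m/s (already m/s)
Combined: 258.166 + 122 = 380.166 m/s
In kn: 380.166 / 0.514444 = 738.984 kn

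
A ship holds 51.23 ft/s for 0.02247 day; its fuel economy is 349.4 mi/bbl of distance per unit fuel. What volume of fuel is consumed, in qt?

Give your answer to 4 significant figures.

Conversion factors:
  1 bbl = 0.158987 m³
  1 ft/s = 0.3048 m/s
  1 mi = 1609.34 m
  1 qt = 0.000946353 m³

51.23 ft/s → 15.6149 m/s
0.02247 day → 1941.41 s
d = v × t = 15.6149 × 1941.41 = 30314.9 m
349.4 mi/bbl → 3.53679×10⁶ m/m³
V = d / (distance per unit fuel) = 30314.9 / 3.53679×10⁶ = 0.0085713 m³
In qt: 0.0085713 / 0.000946353 = 9.05719 qt

9.057 qt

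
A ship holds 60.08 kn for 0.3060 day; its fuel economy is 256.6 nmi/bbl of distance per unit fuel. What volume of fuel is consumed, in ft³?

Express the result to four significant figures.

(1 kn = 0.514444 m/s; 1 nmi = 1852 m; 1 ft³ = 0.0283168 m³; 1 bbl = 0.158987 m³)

60.08 kn → 30.9078 m/s
0.3060 day → 26438.4 s
d = v × t = 30.9078 × 26438.4 = 817153 m
256.6 nmi/bbl → 2.98907×10⁶ m/m³
V = d / (distance per unit fuel) = 817153 / 2.98907×10⁶ = 0.27338 m³
In ft³: 0.27338 / 0.0283168 = 9.65434 ft³

9.654 ft³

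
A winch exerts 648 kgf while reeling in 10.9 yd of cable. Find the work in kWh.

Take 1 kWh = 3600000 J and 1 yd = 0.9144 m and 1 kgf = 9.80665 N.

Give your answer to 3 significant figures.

0.0176 kWh

648 kgf × 9.80665 = 6354.71 N
10.9 yd × 0.9144 = 9.96696 m
W = F × d = 6354.71 N × 9.96696 m = 63337.1 J
63337.1 J ÷ (3600000 J/kWh) = 0.0175936 kWh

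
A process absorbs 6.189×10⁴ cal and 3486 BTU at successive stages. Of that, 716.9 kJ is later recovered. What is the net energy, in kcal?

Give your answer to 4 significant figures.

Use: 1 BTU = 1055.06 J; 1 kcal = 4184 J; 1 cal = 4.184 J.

769.6 kcal

6.189×10⁴ cal × 4.184 = 258948 J
3486 BTU × 1055.06 = 3.67794×10⁶ J
716.9 kJ × 1000 = 716900 J
Sum: 258948 + 3.67794×10⁶ − 716900 = 3.21999×10⁶ J
In kcal: 3.21999×10⁶ / 4184 = 769.596 kcal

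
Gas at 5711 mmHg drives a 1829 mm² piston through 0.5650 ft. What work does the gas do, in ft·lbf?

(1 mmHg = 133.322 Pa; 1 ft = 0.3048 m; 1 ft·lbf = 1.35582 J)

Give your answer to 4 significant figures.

5711 mmHg → 761402 Pa
1829 mm² → 0.001829 m²
F = P × A = 761402 × 0.001829 = 1392.6 N
0.5650 ft → 0.172212 m
W = F × d = 1392.6 × 0.172212 = 239.822 J
In ft·lbf: 239.822 / 1.35582 = 176.883 ft·lbf

176.9 ft·lbf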